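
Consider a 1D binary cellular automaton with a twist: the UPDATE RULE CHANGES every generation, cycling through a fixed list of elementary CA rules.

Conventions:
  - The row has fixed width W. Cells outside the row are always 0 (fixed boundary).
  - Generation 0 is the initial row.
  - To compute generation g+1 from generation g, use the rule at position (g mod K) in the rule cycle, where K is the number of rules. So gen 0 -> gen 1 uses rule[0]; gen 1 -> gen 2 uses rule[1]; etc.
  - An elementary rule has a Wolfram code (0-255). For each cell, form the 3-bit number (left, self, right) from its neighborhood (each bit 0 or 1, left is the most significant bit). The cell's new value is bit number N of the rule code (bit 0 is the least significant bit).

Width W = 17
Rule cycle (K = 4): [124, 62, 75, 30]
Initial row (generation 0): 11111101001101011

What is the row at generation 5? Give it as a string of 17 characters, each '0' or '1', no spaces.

Answer: 11011001100011000

Derivation:
Gen 0: 11111101001101011
Gen 1 (rule 124): 10000111101111111
Gen 2 (rule 62): 11001100011000000
Gen 3 (rule 75): 11011101111011111
Gen 4 (rule 30): 10010001000010000
Gen 5 (rule 124): 11011001100011000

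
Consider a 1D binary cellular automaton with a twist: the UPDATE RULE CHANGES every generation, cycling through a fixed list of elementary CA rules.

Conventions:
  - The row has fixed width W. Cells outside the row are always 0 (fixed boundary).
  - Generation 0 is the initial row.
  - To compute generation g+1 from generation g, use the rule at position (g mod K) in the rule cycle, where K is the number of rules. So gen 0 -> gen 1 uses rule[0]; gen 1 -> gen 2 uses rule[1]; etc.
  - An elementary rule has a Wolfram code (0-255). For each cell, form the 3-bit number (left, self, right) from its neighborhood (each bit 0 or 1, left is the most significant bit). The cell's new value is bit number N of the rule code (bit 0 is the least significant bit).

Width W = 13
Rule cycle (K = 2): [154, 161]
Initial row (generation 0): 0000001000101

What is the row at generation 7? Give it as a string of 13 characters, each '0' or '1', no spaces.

Gen 0: 0000001000101
Gen 1 (rule 154): 0000010101000
Gen 2 (rule 161): 1111001010011
Gen 3 (rule 154): 1110110001110
Gen 4 (rule 161): 0101000100100
Gen 5 (rule 154): 1000101011010
Gen 6 (rule 161): 0010010100100
Gen 7 (rule 154): 0101100011010

Answer: 0101100011010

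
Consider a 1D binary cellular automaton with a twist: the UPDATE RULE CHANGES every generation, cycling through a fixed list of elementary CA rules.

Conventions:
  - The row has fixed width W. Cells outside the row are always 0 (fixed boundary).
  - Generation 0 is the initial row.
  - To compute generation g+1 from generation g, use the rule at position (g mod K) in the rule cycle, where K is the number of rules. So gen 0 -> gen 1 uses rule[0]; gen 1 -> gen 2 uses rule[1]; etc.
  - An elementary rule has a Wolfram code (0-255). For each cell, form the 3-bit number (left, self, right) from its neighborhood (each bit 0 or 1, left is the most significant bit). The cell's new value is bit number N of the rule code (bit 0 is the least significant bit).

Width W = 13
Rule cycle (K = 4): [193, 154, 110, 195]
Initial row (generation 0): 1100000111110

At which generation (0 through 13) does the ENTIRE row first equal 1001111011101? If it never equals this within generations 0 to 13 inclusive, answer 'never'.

Gen 0: 1100000111110
Gen 1 (rule 193): 0101110011110
Gen 2 (rule 154): 1001101111101
Gen 3 (rule 110): 1011111000111
Gen 4 (rule 195): 0001111011011
Gen 5 (rule 193): 1100111001001
Gen 6 (rule 154): 1011110110110
Gen 7 (rule 110): 1110011111110
Gen 8 (rule 195): 0110101111110
Gen 9 (rule 193): 0010000111110
Gen 10 (rule 154): 0101001111101
Gen 11 (rule 110): 1111011000111
Gen 12 (rule 195): 0111001011011
Gen 13 (rule 193): 0011000001001

Answer: never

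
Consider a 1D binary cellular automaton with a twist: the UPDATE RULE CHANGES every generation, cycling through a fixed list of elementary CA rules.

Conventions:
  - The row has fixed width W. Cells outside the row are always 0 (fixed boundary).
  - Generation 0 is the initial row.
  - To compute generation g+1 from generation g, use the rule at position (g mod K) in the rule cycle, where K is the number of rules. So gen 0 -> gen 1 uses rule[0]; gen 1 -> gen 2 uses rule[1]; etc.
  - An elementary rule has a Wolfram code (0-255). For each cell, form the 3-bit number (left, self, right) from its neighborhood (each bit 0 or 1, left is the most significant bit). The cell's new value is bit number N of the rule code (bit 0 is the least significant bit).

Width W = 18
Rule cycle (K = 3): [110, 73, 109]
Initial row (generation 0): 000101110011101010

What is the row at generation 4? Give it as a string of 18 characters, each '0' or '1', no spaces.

Gen 0: 000101110011101010
Gen 1 (rule 110): 001111010110111110
Gen 2 (rule 73): 101001000110100010
Gen 3 (rule 109): 111001010111101010
Gen 4 (rule 110): 101011111100111110

Answer: 101011111100111110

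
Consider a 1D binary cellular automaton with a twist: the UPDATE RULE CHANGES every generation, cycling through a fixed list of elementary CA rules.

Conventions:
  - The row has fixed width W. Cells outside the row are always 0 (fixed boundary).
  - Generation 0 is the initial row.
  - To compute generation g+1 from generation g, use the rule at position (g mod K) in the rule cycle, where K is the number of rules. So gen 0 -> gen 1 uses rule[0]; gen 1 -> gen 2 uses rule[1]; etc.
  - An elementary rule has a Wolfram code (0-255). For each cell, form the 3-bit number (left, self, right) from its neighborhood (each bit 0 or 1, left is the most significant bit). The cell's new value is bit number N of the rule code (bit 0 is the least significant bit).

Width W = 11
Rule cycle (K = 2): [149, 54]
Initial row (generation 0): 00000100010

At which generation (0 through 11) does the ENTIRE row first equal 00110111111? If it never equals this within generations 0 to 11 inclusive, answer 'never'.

Gen 0: 00000100010
Gen 1 (rule 149): 11110111011
Gen 2 (rule 54): 00001000100
Gen 3 (rule 149): 11101110111
Gen 4 (rule 54): 00010001000
Gen 5 (rule 149): 11011101111
Gen 6 (rule 54): 00100010000
Gen 7 (rule 149): 10111011111
Gen 8 (rule 54): 11000100000
Gen 9 (rule 149): 00110111111
Gen 10 (rule 54): 01001000000
Gen 11 (rule 149): 01101111111

Answer: 9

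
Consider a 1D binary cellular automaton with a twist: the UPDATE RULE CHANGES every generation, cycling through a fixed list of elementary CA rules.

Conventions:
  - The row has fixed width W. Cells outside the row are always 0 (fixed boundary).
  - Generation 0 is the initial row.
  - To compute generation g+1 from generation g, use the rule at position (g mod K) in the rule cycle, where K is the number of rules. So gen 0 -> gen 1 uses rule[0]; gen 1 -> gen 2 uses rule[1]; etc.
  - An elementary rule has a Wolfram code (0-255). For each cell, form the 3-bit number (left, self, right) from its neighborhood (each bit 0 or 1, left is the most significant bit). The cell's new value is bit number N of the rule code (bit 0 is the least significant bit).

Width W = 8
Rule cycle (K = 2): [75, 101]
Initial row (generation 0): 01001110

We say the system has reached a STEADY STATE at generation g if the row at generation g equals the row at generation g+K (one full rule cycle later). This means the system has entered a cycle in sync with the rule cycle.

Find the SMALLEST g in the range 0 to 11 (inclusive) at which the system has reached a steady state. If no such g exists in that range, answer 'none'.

Answer: 2

Derivation:
Gen 0: 01001110
Gen 1 (rule 75): 10011010
Gen 2 (rule 101): 10001110
Gen 3 (rule 75): 00111010
Gen 4 (rule 101): 10001110
Gen 5 (rule 75): 00111010
Gen 6 (rule 101): 10001110
Gen 7 (rule 75): 00111010
Gen 8 (rule 101): 10001110
Gen 9 (rule 75): 00111010
Gen 10 (rule 101): 10001110
Gen 11 (rule 75): 00111010
Gen 12 (rule 101): 10001110
Gen 13 (rule 75): 00111010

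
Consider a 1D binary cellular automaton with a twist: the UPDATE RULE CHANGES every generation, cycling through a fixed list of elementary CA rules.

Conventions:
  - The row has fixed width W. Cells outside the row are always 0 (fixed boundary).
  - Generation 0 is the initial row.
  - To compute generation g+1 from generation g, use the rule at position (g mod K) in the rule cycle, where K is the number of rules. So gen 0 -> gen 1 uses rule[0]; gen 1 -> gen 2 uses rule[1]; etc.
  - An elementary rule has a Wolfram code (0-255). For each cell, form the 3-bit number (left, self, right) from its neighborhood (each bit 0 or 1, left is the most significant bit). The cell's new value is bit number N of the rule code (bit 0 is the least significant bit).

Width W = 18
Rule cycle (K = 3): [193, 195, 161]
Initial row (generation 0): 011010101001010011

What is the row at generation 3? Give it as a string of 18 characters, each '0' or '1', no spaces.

Gen 0: 011010101001010011
Gen 1 (rule 193): 001000000000000001
Gen 2 (rule 195): 110011111111111110
Gen 3 (rule 161): 000001111111111100

Answer: 000001111111111100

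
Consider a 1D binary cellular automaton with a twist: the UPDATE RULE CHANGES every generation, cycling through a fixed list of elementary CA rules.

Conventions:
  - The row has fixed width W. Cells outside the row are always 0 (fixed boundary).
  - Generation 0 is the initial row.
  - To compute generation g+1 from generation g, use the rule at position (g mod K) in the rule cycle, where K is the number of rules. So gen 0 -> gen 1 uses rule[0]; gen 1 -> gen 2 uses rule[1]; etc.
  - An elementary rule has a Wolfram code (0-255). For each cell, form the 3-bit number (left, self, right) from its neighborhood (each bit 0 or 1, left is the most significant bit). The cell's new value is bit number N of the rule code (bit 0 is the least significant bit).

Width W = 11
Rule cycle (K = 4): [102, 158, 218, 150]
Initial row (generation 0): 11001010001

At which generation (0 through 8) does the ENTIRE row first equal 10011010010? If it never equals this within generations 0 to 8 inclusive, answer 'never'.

Gen 0: 11001010001
Gen 1 (rule 102): 01011110011
Gen 2 (rule 158): 11011101110
Gen 3 (rule 218): 11011101111
Gen 4 (rule 150): 00001000110
Gen 5 (rule 102): 00011001010
Gen 6 (rule 158): 00110111011
Gen 7 (rule 218): 01110111011
Gen 8 (rule 150): 10100010000

Answer: never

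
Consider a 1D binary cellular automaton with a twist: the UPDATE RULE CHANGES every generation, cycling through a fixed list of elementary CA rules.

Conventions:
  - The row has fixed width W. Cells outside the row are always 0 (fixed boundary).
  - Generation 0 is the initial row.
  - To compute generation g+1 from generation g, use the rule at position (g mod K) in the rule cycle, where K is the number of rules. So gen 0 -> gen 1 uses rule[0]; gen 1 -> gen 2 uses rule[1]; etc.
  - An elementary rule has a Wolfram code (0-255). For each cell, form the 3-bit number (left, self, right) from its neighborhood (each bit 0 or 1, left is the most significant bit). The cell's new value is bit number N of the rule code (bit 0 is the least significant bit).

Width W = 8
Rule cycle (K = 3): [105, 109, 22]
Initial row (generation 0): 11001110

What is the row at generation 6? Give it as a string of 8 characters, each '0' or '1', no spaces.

Gen 0: 11001110
Gen 1 (rule 105): 11001010
Gen 2 (rule 109): 11001110
Gen 3 (rule 22): 00110001
Gen 4 (rule 105): 10110100
Gen 5 (rule 109): 11111101
Gen 6 (rule 22): 00000001

Answer: 00000001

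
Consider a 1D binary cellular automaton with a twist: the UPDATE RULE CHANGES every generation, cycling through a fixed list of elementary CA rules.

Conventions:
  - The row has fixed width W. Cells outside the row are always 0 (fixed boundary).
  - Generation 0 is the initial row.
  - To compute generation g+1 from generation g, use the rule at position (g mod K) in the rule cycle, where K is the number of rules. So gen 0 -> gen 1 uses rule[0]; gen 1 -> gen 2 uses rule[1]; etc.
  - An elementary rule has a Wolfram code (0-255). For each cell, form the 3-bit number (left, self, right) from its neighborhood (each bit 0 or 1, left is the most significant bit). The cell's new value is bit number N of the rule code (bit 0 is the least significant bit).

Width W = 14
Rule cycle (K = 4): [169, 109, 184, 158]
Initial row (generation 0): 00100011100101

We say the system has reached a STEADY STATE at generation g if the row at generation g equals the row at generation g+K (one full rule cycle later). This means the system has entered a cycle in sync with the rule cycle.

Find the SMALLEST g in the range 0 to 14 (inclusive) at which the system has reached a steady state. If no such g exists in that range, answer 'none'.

Gen 0: 00100011100101
Gen 1 (rule 169): 10001011000010
Gen 2 (rule 109): 10101111011010
Gen 3 (rule 184): 01011110110101
Gen 4 (rule 158): 11011100100101
Gen 5 (rule 169): 10111000000010
Gen 6 (rule 109): 11101011111010
Gen 7 (rule 184): 11010111110101
Gen 8 (rule 158): 10010111100101
Gen 9 (rule 169): 00001111000010
Gen 10 (rule 109): 11101001011010
Gen 11 (rule 184): 11010100110101
Gen 12 (rule 158): 10010111100101
Gen 13 (rule 169): 00001111000010
Gen 14 (rule 109): 11101001011010
Gen 15 (rule 184): 11010100110101
Gen 16 (rule 158): 10010111100101
Gen 17 (rule 169): 00001111000010
Gen 18 (rule 109): 11101001011010

Answer: 8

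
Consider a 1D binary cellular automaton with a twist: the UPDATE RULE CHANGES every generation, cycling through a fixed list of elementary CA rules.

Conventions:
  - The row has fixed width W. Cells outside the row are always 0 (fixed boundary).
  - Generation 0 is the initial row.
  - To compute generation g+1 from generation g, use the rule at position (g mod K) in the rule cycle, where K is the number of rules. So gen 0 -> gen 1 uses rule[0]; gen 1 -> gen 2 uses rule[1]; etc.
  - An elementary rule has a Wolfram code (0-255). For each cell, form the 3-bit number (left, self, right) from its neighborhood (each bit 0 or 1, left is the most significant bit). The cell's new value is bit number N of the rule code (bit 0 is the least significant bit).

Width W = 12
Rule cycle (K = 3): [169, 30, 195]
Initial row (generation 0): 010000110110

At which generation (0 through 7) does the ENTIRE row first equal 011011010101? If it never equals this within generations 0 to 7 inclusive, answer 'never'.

Answer: never

Derivation:
Gen 0: 010000110110
Gen 1 (rule 169): 000110101100
Gen 2 (rule 30): 001100101010
Gen 3 (rule 195): 110101000000
Gen 4 (rule 169): 101010011111
Gen 5 (rule 30): 101011110000
Gen 6 (rule 195): 000001110111
Gen 7 (rule 169): 111101101110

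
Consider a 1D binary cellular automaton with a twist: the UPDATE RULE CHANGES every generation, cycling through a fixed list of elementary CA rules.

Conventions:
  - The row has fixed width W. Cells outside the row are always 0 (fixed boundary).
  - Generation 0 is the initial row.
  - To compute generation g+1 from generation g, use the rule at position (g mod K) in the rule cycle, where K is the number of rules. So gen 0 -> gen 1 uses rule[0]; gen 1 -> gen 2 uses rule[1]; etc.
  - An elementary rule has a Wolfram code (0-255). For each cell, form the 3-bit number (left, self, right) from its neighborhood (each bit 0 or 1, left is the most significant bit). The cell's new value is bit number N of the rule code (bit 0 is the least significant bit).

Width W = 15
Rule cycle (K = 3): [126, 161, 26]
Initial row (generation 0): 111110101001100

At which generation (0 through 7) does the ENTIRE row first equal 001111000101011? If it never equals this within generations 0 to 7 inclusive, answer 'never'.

Answer: never

Derivation:
Gen 0: 111110101001100
Gen 1 (rule 126): 100011111111110
Gen 2 (rule 161): 001001111111100
Gen 3 (rule 26): 010111000000010
Gen 4 (rule 126): 111101100000111
Gen 5 (rule 161): 011010001110010
Gen 6 (rule 26): 110001011001101
Gen 7 (rule 126): 111011111111111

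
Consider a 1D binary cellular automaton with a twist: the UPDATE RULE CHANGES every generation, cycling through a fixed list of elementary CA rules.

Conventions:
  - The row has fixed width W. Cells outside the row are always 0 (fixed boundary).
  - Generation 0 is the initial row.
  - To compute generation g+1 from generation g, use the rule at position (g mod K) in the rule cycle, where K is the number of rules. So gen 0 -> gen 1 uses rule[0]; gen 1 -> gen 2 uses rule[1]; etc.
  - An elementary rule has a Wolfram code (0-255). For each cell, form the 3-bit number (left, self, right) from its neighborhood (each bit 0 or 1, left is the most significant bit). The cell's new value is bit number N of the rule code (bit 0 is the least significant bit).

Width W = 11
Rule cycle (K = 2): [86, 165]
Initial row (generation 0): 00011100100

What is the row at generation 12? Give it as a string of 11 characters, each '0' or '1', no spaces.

Answer: 01011110000

Derivation:
Gen 0: 00011100100
Gen 1 (rule 86): 00100111110
Gen 2 (rule 165): 10100011100
Gen 3 (rule 86): 10110100110
Gen 4 (rule 165): 11001100000
Gen 5 (rule 86): 01110110000
Gen 6 (rule 165): 00101000111
Gen 7 (rule 86): 01101101001
Gen 8 (rule 165): 00010011001
Gen 9 (rule 86): 00111101111
Gen 10 (rule 165): 10011010110
Gen 11 (rule 86): 11101010011
Gen 12 (rule 165): 01011110000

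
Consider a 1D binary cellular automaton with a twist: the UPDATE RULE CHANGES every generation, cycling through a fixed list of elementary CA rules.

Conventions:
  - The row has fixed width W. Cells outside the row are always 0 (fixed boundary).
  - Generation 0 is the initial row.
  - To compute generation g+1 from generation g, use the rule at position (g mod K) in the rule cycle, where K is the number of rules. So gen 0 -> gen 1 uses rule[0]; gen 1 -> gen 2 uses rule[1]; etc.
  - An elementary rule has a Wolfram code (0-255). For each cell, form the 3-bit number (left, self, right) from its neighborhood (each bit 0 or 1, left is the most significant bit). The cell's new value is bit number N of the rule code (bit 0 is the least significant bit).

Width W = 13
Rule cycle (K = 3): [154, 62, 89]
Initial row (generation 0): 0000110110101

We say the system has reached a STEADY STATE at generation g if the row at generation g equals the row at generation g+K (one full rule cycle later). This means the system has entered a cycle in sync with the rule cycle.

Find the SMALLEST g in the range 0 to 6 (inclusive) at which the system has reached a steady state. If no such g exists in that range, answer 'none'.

Gen 0: 0000110110101
Gen 1 (rule 154): 0001100100000
Gen 2 (rule 62): 0011011110000
Gen 3 (rule 89): 1011010011111
Gen 4 (rule 154): 0010001111110
Gen 5 (rule 62): 0111011000001
Gen 6 (rule 89): 0101011111100
Gen 7 (rule 154): 1000011111010
Gen 8 (rule 62): 1100110000111
Gen 9 (rule 89): 1110111110101

Answer: none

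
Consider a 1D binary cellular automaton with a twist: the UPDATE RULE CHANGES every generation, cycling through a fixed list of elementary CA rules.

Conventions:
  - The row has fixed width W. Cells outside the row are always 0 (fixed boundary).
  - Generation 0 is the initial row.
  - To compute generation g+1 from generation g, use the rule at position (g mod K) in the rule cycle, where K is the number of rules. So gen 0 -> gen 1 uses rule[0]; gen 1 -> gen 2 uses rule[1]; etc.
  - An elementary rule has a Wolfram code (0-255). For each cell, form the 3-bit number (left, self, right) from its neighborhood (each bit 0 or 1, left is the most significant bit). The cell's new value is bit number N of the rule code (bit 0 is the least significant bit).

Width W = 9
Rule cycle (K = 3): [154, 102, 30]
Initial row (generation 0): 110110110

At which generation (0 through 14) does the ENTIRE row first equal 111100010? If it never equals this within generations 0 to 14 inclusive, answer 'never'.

Gen 0: 110110110
Gen 1 (rule 154): 100100101
Gen 2 (rule 102): 101101111
Gen 3 (rule 30): 101001000
Gen 4 (rule 154): 000110100
Gen 5 (rule 102): 001011100
Gen 6 (rule 30): 011010010
Gen 7 (rule 154): 110001101
Gen 8 (rule 102): 010010111
Gen 9 (rule 30): 111110100
Gen 10 (rule 154): 111100010
Gen 11 (rule 102): 000100110
Gen 12 (rule 30): 001111101
Gen 13 (rule 154): 011111000
Gen 14 (rule 102): 100001000

Answer: 10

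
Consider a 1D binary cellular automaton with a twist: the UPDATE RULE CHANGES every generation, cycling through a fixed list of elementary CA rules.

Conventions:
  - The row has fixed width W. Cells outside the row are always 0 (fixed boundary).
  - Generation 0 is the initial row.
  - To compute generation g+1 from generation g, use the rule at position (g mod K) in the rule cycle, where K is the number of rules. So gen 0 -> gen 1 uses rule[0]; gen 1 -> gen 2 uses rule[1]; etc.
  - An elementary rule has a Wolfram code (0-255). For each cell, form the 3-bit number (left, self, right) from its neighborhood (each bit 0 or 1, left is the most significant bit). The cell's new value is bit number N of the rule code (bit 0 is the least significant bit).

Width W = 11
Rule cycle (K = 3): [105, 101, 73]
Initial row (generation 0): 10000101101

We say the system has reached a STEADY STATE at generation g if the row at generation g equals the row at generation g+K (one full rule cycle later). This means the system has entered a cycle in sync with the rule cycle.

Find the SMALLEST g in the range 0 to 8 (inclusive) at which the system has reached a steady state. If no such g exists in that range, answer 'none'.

Gen 0: 10000101101
Gen 1 (rule 105): 00110011110
Gen 2 (rule 101): 10010000010
Gen 3 (rule 73): 00000111000
Gen 4 (rule 105): 11110101011
Gen 5 (rule 101): 00011111101
Gen 6 (rule 73): 11010000100
Gen 7 (rule 105): 11100110001
Gen 8 (rule 101): 00100010101
Gen 9 (rule 73): 10001000000
Gen 10 (rule 105): 00100011111
Gen 11 (rule 101): 10101000001

Answer: none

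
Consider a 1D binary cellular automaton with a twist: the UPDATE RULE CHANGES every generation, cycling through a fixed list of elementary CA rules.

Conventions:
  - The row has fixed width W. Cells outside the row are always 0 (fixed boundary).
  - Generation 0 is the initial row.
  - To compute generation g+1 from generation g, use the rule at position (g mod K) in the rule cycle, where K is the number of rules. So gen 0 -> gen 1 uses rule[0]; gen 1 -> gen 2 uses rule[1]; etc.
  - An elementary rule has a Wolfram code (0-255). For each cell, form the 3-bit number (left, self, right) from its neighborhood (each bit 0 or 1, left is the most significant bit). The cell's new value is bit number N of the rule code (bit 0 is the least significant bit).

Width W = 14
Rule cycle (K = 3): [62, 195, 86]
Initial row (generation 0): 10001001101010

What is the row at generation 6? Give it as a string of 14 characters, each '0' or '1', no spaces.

Gen 0: 10001001101010
Gen 1 (rule 62): 11011111011111
Gen 2 (rule 195): 01001111001111
Gen 3 (rule 86): 11110001110001
Gen 4 (rule 62): 10001011001011
Gen 5 (rule 195): 00110001010001
Gen 6 (rule 86): 01011011011011

Answer: 01011011011011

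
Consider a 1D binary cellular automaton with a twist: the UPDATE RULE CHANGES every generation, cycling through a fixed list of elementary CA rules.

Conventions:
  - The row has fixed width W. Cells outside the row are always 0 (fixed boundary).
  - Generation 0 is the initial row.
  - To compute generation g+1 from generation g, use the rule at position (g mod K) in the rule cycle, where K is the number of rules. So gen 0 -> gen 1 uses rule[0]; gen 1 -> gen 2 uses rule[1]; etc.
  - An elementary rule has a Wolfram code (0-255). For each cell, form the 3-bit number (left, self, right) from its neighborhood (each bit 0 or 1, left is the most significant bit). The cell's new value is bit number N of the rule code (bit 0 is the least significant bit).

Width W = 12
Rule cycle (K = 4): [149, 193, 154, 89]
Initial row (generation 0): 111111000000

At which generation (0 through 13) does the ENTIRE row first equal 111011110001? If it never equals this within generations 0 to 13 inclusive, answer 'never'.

Answer: never

Derivation:
Gen 0: 111111000000
Gen 1 (rule 149): 011110111111
Gen 2 (rule 193): 001110011111
Gen 3 (rule 154): 011101111110
Gen 4 (rule 89): 010101000011
Gen 5 (rule 149): 010101111000
Gen 6 (rule 193): 000000111011
Gen 7 (rule 154): 000001110010
Gen 8 (rule 89): 111101011001
Gen 9 (rule 149): 011001000101
Gen 10 (rule 193): 001000010000
Gen 11 (rule 154): 010100101000
Gen 12 (rule 89): 000010000111
Gen 13 (rule 149): 111011110010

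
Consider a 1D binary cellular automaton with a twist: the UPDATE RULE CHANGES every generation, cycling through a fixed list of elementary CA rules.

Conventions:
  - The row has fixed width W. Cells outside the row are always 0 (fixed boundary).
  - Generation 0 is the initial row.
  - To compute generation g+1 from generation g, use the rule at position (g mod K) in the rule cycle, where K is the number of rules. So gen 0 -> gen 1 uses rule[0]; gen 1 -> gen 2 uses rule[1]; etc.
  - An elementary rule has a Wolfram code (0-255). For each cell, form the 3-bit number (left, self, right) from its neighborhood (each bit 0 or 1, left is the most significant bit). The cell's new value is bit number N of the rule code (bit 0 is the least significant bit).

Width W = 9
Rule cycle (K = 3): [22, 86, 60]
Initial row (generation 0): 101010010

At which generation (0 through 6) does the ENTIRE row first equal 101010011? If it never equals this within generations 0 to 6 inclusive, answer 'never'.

Gen 0: 101010010
Gen 1 (rule 22): 101011111
Gen 2 (rule 86): 101000001
Gen 3 (rule 60): 111100001
Gen 4 (rule 22): 000010011
Gen 5 (rule 86): 000111101
Gen 6 (rule 60): 000100011

Answer: never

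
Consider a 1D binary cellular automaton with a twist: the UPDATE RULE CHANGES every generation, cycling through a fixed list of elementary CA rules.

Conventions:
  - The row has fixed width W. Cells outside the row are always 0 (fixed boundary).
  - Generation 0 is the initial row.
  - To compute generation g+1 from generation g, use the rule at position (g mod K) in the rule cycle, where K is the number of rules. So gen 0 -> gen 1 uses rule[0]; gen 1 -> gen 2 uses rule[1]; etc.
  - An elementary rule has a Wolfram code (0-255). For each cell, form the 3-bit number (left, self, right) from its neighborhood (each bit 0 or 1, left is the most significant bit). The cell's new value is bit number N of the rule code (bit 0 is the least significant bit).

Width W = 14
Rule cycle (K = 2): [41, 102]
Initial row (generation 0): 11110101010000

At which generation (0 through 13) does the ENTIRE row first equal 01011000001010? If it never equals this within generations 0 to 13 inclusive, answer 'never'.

Gen 0: 11110101010000
Gen 1 (rule 41): 10001010100111
Gen 2 (rule 102): 10011111101001
Gen 3 (rule 41): 00010000010000
Gen 4 (rule 102): 00110000110000
Gen 5 (rule 41): 10100110100111
Gen 6 (rule 102): 11101011101001
Gen 7 (rule 41): 10010110010000
Gen 8 (rule 102): 10111010110000
Gen 9 (rule 41): 01100101100111
Gen 10 (rule 102): 10101110101001
Gen 11 (rule 41): 01011001010000
Gen 12 (rule 102): 11101011110000
Gen 13 (rule 41): 10010110000111

Answer: never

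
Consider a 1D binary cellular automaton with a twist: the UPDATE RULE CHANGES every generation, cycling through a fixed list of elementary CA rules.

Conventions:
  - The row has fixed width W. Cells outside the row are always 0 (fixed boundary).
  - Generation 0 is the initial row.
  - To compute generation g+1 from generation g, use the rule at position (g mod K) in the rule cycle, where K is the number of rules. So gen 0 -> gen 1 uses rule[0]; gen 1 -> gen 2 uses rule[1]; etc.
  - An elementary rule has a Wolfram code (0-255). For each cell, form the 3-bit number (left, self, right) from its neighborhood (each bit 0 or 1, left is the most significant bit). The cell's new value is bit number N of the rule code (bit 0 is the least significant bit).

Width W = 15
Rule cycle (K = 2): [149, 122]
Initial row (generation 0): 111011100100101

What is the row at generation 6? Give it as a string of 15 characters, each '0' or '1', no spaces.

Answer: 101010111000011

Derivation:
Gen 0: 111011100100101
Gen 1 (rule 149): 010001010110101
Gen 2 (rule 122): 101010101111010
Gen 3 (rule 149): 101010100110011
Gen 4 (rule 122): 010101011111111
Gen 5 (rule 149): 010101001111110
Gen 6 (rule 122): 101010111000011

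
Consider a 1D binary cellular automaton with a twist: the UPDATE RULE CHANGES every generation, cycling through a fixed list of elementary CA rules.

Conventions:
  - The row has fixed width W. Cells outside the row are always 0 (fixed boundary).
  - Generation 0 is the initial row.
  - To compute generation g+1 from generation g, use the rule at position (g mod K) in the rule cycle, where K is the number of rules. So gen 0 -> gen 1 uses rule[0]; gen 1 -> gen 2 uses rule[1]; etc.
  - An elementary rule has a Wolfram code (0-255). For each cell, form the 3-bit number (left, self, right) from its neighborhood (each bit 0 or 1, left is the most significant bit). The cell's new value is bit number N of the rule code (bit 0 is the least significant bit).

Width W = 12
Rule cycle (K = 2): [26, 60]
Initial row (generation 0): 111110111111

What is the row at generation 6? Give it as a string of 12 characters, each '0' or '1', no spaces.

Gen 0: 111110111111
Gen 1 (rule 26): 100000100000
Gen 2 (rule 60): 110000110000
Gen 3 (rule 26): 101001101000
Gen 4 (rule 60): 111101011100
Gen 5 (rule 26): 100000010010
Gen 6 (rule 60): 110000011011

Answer: 110000011011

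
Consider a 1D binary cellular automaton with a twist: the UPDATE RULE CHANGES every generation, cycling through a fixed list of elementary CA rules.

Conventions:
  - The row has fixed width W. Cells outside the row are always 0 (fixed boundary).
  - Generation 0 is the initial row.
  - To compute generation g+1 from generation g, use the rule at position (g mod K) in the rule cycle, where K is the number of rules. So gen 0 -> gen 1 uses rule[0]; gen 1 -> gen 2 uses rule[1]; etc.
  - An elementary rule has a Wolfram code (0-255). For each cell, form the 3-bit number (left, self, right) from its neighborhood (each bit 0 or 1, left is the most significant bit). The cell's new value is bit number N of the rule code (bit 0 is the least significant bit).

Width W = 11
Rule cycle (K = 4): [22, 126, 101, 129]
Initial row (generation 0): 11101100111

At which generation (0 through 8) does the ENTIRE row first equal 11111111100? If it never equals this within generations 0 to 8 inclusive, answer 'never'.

Gen 0: 11101100111
Gen 1 (rule 22): 00000011000
Gen 2 (rule 126): 00000111100
Gen 3 (rule 101): 11110000101
Gen 4 (rule 129): 01100110000
Gen 5 (rule 22): 10011001000
Gen 6 (rule 126): 11111111100
Gen 7 (rule 101): 00000000101
Gen 8 (rule 129): 11111110000

Answer: 6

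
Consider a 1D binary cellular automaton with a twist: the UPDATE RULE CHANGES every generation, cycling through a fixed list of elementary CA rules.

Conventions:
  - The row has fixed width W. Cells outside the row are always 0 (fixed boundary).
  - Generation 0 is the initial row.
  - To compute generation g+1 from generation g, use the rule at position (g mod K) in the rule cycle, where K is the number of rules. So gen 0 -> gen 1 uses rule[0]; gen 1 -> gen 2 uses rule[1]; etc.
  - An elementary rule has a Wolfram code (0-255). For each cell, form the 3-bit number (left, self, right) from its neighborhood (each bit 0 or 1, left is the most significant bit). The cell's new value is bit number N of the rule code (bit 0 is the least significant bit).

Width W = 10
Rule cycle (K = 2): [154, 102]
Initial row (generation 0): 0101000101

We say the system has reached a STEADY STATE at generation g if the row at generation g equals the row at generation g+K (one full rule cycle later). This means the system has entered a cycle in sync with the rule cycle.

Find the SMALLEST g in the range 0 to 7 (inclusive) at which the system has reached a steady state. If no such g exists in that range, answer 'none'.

Gen 0: 0101000101
Gen 1 (rule 154): 1000101000
Gen 2 (rule 102): 1001111000
Gen 3 (rule 154): 0111110100
Gen 4 (rule 102): 1000011100
Gen 5 (rule 154): 0100111010
Gen 6 (rule 102): 1101001110
Gen 7 (rule 154): 1000111101
Gen 8 (rule 102): 1001000111
Gen 9 (rule 154): 0110101110

Answer: none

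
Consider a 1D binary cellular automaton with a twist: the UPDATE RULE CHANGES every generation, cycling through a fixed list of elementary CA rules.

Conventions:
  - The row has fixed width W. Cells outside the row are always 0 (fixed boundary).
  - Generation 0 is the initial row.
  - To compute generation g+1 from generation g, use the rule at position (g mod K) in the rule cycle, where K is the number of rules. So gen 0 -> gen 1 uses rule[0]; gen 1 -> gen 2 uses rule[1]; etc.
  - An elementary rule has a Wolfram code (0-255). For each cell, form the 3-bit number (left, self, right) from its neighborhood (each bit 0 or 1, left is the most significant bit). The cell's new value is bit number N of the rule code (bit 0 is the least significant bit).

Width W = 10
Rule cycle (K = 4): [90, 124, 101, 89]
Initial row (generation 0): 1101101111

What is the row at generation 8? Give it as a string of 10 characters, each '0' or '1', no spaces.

Gen 0: 1101101111
Gen 1 (rule 90): 1101101001
Gen 2 (rule 124): 1111111101
Gen 3 (rule 101): 0000000111
Gen 4 (rule 89): 1111110101
Gen 5 (rule 90): 1000010000
Gen 6 (rule 124): 1100011000
Gen 7 (rule 101): 0101001011
Gen 8 (rule 89): 0000100011

Answer: 0000100011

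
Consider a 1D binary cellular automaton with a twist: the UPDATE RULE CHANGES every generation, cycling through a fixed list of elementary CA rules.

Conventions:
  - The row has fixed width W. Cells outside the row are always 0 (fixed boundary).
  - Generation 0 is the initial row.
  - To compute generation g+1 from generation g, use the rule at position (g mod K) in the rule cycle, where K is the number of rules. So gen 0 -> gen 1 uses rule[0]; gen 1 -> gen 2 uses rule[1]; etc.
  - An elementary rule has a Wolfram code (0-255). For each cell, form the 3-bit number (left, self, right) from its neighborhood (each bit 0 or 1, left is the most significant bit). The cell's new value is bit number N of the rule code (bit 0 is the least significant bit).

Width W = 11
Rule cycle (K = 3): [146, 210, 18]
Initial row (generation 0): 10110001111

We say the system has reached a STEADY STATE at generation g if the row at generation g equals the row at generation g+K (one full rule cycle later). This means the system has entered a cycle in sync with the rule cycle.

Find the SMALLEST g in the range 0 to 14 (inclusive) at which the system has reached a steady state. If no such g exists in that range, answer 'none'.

Answer: none

Derivation:
Gen 0: 10110001111
Gen 1 (rule 146): 00001010110
Gen 2 (rule 210): 00010000011
Gen 3 (rule 18): 00101000100
Gen 4 (rule 146): 01000101010
Gen 5 (rule 210): 10101000001
Gen 6 (rule 18): 00000100010
Gen 7 (rule 146): 00001010101
Gen 8 (rule 210): 00010000000
Gen 9 (rule 18): 00101000000
Gen 10 (rule 146): 01000100000
Gen 11 (rule 210): 10101010000
Gen 12 (rule 18): 00000001000
Gen 13 (rule 146): 00000010100
Gen 14 (rule 210): 00000100010
Gen 15 (rule 18): 00001010101
Gen 16 (rule 146): 00010000000
Gen 17 (rule 210): 00101000000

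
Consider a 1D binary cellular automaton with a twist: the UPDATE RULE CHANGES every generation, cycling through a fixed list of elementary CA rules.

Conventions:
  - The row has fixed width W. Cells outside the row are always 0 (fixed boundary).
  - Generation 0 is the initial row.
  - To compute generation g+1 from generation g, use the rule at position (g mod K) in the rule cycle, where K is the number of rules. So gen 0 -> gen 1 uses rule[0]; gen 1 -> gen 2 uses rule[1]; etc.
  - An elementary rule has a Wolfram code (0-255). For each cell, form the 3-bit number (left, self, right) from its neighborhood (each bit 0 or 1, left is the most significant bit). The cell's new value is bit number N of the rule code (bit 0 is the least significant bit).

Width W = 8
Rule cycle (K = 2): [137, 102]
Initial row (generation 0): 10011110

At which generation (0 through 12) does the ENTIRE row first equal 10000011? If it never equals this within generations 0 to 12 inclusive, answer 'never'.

Answer: 4

Derivation:
Gen 0: 10011110
Gen 1 (rule 137): 00011100
Gen 2 (rule 102): 00100100
Gen 3 (rule 137): 10000001
Gen 4 (rule 102): 10000011
Gen 5 (rule 137): 00111010
Gen 6 (rule 102): 01001110
Gen 7 (rule 137): 00001100
Gen 8 (rule 102): 00010100
Gen 9 (rule 137): 11000001
Gen 10 (rule 102): 01000011
Gen 11 (rule 137): 00011010
Gen 12 (rule 102): 00101110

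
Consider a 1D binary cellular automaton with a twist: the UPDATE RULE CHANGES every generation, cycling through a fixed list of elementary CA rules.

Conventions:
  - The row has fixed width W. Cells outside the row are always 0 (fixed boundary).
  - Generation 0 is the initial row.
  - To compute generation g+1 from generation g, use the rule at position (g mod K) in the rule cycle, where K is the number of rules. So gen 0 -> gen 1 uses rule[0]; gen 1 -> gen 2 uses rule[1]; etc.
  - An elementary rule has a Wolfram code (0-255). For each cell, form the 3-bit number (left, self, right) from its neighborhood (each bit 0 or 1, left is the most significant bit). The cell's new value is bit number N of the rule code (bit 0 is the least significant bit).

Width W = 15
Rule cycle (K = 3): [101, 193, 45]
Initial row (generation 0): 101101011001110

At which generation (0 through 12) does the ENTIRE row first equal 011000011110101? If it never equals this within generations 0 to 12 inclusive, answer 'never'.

Gen 0: 101101011001110
Gen 1 (rule 101): 110111101000010
Gen 2 (rule 193): 010011100011000
Gen 3 (rule 45): 010010001010011
Gen 4 (rule 101): 010010101110001
Gen 5 (rule 193): 000000000110100
Gen 6 (rule 45): 111111110101101
Gen 7 (rule 101): 000000011110111
Gen 8 (rule 193): 111111001110011
Gen 9 (rule 45): 100000001000010
Gen 10 (rule 101): 101111101011010
Gen 11 (rule 193): 000111100001000
Gen 12 (rule 45): 110100001101011

Answer: never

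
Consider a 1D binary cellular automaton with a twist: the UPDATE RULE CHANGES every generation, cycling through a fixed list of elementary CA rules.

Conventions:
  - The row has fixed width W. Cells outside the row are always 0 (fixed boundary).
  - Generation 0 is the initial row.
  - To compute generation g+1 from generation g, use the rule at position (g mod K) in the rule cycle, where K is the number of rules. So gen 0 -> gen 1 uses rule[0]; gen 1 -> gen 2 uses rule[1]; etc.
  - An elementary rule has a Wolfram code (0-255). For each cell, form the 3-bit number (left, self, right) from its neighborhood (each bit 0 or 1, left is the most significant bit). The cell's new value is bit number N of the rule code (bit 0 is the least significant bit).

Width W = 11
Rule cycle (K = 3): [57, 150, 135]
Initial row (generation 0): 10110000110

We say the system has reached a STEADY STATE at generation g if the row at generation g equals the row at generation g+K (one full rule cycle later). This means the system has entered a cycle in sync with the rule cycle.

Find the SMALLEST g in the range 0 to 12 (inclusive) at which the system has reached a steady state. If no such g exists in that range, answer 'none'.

Gen 0: 10110000110
Gen 1 (rule 57): 01101110101
Gen 2 (rule 150): 10000100101
Gen 3 (rule 135): 10111101101
Gen 4 (rule 57): 01100011010
Gen 5 (rule 150): 10010100011
Gen 6 (rule 135): 10110101100
Gen 7 (rule 57): 01101011011
Gen 8 (rule 150): 10001000000
Gen 9 (rule 135): 10111011111
Gen 10 (rule 57): 01100110000
Gen 11 (rule 150): 10011001000
Gen 12 (rule 135): 10100011011
Gen 13 (rule 57): 01011010110
Gen 14 (rule 150): 11000010001
Gen 15 (rule 135): 00011110111

Answer: none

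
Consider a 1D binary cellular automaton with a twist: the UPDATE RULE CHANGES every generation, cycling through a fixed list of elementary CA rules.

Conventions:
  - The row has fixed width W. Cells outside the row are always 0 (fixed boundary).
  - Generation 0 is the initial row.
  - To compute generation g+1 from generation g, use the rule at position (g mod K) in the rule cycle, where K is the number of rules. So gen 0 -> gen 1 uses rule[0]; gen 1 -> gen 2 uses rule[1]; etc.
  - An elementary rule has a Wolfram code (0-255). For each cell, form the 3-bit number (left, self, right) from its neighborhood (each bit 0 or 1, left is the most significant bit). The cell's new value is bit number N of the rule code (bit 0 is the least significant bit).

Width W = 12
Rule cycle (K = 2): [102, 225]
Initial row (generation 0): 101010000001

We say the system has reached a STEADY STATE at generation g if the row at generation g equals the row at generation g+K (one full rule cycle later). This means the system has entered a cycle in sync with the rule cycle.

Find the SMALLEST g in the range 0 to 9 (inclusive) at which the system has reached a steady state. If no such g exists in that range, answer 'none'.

Answer: none

Derivation:
Gen 0: 101010000001
Gen 1 (rule 102): 111110000011
Gen 2 (rule 225): 011110111001
Gen 3 (rule 102): 100011001011
Gen 4 (rule 225): 001001000101
Gen 5 (rule 102): 011011001111
Gen 6 (rule 225): 001101000111
Gen 7 (rule 102): 010111001001
Gen 8 (rule 225): 001011000000
Gen 9 (rule 102): 011101000000
Gen 10 (rule 225): 001110011111
Gen 11 (rule 102): 010010100001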